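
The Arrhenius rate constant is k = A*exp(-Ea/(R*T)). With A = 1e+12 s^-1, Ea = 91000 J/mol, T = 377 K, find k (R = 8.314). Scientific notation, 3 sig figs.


k = A * exp(-Ea/(R*T))
k = 1e+12 * exp(-91000 / (8.314 * 377))
k = 1e+12 * exp(-29.032874)
k = 2.46e-01


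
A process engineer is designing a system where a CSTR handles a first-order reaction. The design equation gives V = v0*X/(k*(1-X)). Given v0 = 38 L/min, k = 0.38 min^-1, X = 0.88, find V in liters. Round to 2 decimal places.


V = v0 * X / (k * (1 - X))
V = 38 * 0.88 / (0.38 * (1 - 0.88))
V = 33.44 / (0.38 * 0.12)
V = 33.44 / 0.0456
V = 733.33 L


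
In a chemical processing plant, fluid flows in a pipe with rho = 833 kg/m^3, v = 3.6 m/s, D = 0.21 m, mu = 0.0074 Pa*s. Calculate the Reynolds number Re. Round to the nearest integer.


Re = rho * v * D / mu
Re = 833 * 3.6 * 0.21 / 0.0074
Re = 629.748 / 0.0074
Re = 85101


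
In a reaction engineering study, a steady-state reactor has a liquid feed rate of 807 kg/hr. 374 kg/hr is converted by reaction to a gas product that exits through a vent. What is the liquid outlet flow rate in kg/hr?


Steady-state mass balance on the main outlet: F_out = F_in - F_removed
F_out = 807 - 374
F_out = 433 kg/hr


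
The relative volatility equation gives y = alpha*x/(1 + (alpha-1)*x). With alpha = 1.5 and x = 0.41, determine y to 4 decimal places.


y = alpha*x / (1 + (alpha-1)*x)
y = 1.5*0.41 / (1 + (1.5-1)*0.41)
y = 0.615 / (1 + 0.205)
y = 0.615 / 1.205
y = 0.5104


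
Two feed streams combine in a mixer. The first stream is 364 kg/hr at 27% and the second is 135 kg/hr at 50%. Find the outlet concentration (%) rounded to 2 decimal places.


Mass balance on solute: F1*x1 + F2*x2 = F3*x3
F3 = F1 + F2 = 364 + 135 = 499 kg/hr
x3 = (F1*x1 + F2*x2)/F3
x3 = (364*0.27 + 135*0.5) / 499
x3 = 33.22%


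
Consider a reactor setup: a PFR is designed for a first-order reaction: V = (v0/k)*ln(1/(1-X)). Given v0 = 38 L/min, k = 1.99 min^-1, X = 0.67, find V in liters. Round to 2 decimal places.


V = (v0/k) * ln(1/(1-X))
V = (38/1.99) * ln(1/(1-0.67))
V = 19.095477 * ln(3.030303)
V = 19.095477 * 1.108663
V = 21.17 L


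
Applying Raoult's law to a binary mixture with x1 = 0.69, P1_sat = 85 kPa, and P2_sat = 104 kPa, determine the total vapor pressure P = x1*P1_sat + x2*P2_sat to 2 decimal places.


P = x1*P1_sat + x2*P2_sat
x2 = 1 - x1 = 1 - 0.69 = 0.31
P = 0.69*85 + 0.31*104
P = 58.65 + 32.24
P = 90.89 kPa


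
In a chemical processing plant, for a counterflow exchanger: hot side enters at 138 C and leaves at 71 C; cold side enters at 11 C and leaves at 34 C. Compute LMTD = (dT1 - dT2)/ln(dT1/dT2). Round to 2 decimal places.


dT1 = Th_in - Tc_out = 138 - 34 = 104
dT2 = Th_out - Tc_in = 71 - 11 = 60
LMTD = (dT1 - dT2) / ln(dT1/dT2)
LMTD = (104 - 60) / ln(104/60)
LMTD = 79.99 K


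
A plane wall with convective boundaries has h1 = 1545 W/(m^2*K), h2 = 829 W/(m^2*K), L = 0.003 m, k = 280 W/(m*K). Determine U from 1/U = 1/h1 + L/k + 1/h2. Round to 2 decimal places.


1/U = 1/h1 + L/k + 1/h2
1/U = 1/1545 + 0.003/280 + 1/829
1/U = 0.0006472492 + 1.07143e-05 + 0.0012062726
1/U = 0.0018642361
U = 536.41 W/(m^2*K)


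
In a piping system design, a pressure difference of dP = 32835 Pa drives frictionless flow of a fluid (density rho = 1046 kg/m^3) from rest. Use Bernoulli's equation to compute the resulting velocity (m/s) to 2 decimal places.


v = sqrt(2*dP/rho)
v = sqrt(2*32835/1046)
v = sqrt(62.782027)
v = 7.92 m/s


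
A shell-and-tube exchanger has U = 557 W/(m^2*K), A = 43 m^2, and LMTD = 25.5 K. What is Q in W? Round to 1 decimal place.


Q = U * A * LMTD
Q = 557 * 43 * 25.5
Q = 610750.5 W


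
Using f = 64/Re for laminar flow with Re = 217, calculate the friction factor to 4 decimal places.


f = 64 / Re
f = 64 / 217
f = 0.2949


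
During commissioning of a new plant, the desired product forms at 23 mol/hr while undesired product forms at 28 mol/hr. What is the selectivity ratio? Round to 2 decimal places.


S = desired product rate / undesired product rate
S = 23 / 28
S = 0.82


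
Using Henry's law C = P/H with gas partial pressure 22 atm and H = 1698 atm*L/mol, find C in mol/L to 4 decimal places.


C = P / H
C = 22 / 1698
C = 0.0130 mol/L


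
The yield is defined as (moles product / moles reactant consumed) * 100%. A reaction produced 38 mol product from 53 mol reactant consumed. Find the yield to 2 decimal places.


Yield = (moles product / moles consumed) * 100%
Yield = (38 / 53) * 100
Yield = 0.717 * 100
Yield = 71.70%


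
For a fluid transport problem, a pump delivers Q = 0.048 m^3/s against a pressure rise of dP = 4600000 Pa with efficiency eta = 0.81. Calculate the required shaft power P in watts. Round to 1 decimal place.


P = Q * dP / eta
P = 0.048 * 4600000 / 0.81
P = 220800.0 / 0.81
P = 272592.6 W


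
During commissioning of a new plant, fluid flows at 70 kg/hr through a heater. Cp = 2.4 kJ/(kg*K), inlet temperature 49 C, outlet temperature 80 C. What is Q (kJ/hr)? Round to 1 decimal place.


Q = m_dot * Cp * (T2 - T1)
Q = 70 * 2.4 * (80 - 49)
Q = 70 * 2.4 * 31
Q = 5208.0 kJ/hr


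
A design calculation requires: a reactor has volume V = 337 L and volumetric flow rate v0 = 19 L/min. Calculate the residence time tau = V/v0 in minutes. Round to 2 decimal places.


tau = V / v0
tau = 337 / 19
tau = 17.74 min


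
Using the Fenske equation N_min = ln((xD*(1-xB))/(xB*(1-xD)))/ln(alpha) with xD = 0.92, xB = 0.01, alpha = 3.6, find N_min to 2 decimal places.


N_min = ln((xD*(1-xB))/(xB*(1-xD))) / ln(alpha)
Numerator inside ln: 0.9108 / 0.0008 = 1138.5
ln(1138.5) = 7.037467
ln(alpha) = ln(3.6) = 1.280934
N_min = 7.037467 / 1.280934 = 5.49


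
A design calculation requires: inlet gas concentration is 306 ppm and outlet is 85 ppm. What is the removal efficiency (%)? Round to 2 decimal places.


Efficiency = (G_in - G_out) / G_in * 100%
Efficiency = (306 - 85) / 306 * 100
Efficiency = 221 / 306 * 100
Efficiency = 72.22%


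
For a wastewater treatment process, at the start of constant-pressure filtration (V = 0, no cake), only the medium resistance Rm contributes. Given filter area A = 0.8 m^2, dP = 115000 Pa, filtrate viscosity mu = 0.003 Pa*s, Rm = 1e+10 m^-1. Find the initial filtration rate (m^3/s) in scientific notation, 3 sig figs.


rate = A * dP / (mu * Rm)
rate = 0.8 * 115000 / (0.003 * 1e+10)
rate = 92000.0 / 3.000e+07
rate = 3.07e-03 m^3/s


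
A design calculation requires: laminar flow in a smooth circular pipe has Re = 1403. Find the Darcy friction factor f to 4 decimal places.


f = 64 / Re
f = 64 / 1403
f = 0.0456


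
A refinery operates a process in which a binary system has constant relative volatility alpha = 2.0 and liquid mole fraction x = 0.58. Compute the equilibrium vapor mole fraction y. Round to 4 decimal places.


y = alpha*x / (1 + (alpha-1)*x)
y = 2.0*0.58 / (1 + (2.0-1)*0.58)
y = 1.16 / (1 + 0.58)
y = 1.16 / 1.58
y = 0.7342


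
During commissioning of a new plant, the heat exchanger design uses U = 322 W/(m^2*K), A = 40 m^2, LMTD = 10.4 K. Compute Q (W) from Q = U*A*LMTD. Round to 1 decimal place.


Q = U * A * LMTD
Q = 322 * 40 * 10.4
Q = 133952.0 W


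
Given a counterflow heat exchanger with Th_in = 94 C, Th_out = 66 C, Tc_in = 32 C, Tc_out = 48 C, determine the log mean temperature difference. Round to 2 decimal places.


dT1 = Th_in - Tc_out = 94 - 48 = 46
dT2 = Th_out - Tc_in = 66 - 32 = 34
LMTD = (dT1 - dT2) / ln(dT1/dT2)
LMTD = (46 - 34) / ln(46/34)
LMTD = 39.70 K


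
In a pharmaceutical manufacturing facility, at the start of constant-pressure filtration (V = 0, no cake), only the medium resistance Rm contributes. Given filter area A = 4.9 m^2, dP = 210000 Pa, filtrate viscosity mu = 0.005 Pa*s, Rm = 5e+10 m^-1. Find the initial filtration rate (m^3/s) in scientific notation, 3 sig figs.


rate = A * dP / (mu * Rm)
rate = 4.9 * 210000 / (0.005 * 5e+10)
rate = 1029000.0 / 2.500e+08
rate = 4.12e-03 m^3/s


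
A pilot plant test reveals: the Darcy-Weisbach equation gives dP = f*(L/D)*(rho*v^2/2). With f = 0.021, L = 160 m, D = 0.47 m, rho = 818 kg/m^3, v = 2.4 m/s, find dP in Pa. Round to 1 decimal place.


dP = f * (L/D) * (rho*v^2/2)
dP = 0.021 * (160/0.47) * (818*2.4^2/2)
L/D = 340.42553191
rho*v^2/2 = 818*5.76/2 = 2355.84
dP = 0.021 * 340.42553191 * 2355.84
dP = 16841.7 Pa


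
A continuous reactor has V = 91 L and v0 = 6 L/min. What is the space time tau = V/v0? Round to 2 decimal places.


tau = V / v0
tau = 91 / 6
tau = 15.17 min


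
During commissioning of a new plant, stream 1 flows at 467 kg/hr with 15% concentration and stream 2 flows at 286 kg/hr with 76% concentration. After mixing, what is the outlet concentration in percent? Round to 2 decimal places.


Mass balance on solute: F1*x1 + F2*x2 = F3*x3
F3 = F1 + F2 = 467 + 286 = 753 kg/hr
x3 = (F1*x1 + F2*x2)/F3
x3 = (467*0.15 + 286*0.76) / 753
x3 = 38.17%


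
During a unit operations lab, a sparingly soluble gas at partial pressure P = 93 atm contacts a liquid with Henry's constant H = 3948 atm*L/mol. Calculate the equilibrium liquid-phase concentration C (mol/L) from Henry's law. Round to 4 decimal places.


C = P / H
C = 93 / 3948
C = 0.0236 mol/L


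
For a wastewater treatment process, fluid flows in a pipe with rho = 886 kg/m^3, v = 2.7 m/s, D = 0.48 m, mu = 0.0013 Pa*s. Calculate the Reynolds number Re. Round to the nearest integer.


Re = rho * v * D / mu
Re = 886 * 2.7 * 0.48 / 0.0013
Re = 1148.256 / 0.0013
Re = 883274


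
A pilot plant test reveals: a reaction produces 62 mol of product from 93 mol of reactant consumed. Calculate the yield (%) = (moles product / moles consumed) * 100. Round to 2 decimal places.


Yield = (moles product / moles consumed) * 100%
Yield = (62 / 93) * 100
Yield = 0.6667 * 100
Yield = 66.67%


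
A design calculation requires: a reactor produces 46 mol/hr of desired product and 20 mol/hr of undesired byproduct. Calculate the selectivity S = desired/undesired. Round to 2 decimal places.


S = desired product rate / undesired product rate
S = 46 / 20
S = 2.30


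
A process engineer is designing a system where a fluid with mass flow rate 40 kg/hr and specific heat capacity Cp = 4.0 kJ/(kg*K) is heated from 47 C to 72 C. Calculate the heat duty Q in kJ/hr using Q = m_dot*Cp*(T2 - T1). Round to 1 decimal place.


Q = m_dot * Cp * (T2 - T1)
Q = 40 * 4.0 * (72 - 47)
Q = 40 * 4.0 * 25
Q = 4000.0 kJ/hr


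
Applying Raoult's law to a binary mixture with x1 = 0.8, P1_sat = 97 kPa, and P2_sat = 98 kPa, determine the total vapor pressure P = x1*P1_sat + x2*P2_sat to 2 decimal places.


P = x1*P1_sat + x2*P2_sat
x2 = 1 - x1 = 1 - 0.8 = 0.2
P = 0.8*97 + 0.2*98
P = 77.6 + 19.6
P = 97.20 kPa


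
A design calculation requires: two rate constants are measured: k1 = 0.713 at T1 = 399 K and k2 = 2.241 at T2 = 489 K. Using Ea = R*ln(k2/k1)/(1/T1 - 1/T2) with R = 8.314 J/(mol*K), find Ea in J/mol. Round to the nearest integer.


Ea = R * ln(k2/k1) / (1/T1 - 1/T2)
ln(k2/k1) = ln(2.241/0.713) = 1.1451961
1/T1 - 1/T2 = 1/399 - 1/489 = 0.000461275889
Ea = 8.314 * 1.1451961 / 0.000461275889
Ea = 20641 J/mol


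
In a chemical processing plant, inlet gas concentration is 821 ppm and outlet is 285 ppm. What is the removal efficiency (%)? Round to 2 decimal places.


Efficiency = (G_in - G_out) / G_in * 100%
Efficiency = (821 - 285) / 821 * 100
Efficiency = 536 / 821 * 100
Efficiency = 65.29%


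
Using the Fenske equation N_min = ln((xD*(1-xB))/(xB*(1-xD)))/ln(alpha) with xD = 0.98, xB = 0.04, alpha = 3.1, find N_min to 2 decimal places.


N_min = ln((xD*(1-xB))/(xB*(1-xD))) / ln(alpha)
Numerator inside ln: 0.9408 / 0.0008 = 1176.0
ln(1176.0) = 7.069874
ln(alpha) = ln(3.1) = 1.131402
N_min = 7.069874 / 1.131402 = 6.25


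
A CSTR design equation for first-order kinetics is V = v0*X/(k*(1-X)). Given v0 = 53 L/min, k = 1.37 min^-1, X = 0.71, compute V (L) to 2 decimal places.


V = v0 * X / (k * (1 - X))
V = 53 * 0.71 / (1.37 * (1 - 0.71))
V = 37.63 / (1.37 * 0.29)
V = 37.63 / 0.3973
V = 94.71 L


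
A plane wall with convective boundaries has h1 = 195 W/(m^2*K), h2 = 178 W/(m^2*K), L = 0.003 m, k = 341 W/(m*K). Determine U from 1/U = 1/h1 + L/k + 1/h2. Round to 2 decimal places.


1/U = 1/h1 + L/k + 1/h2
1/U = 1/195 + 0.003/341 + 1/178
1/U = 0.0051282051 + 8.7977e-06 + 0.0056179775
1/U = 0.0107549803
U = 92.98 W/(m^2*K)


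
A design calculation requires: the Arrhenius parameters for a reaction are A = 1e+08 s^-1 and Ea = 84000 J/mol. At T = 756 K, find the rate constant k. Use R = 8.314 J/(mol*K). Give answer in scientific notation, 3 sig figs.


k = A * exp(-Ea/(R*T))
k = 1e+08 * exp(-84000 / (8.314 * 756))
k = 1e+08 * exp(-13.364339)
k = 1.57e+02


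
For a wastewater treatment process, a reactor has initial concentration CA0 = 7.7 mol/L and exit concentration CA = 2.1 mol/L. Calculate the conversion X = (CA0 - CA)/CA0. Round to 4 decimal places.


X = (CA0 - CA) / CA0
X = (7.7 - 2.1) / 7.7
X = 5.6 / 7.7
X = 0.7273


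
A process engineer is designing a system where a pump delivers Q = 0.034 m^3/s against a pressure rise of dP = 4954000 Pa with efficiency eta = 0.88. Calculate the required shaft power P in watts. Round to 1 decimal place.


P = Q * dP / eta
P = 0.034 * 4954000 / 0.88
P = 168436.0 / 0.88
P = 191404.5 W


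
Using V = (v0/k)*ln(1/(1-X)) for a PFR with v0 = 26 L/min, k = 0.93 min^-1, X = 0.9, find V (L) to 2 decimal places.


V = (v0/k) * ln(1/(1-X))
V = (26/0.93) * ln(1/(1-0.9))
V = 27.956989 * ln(10.0)
V = 27.956989 * 2.302585
V = 64.37 L


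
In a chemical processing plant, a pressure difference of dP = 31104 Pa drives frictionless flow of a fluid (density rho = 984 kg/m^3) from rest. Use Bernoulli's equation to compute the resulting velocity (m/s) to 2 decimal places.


v = sqrt(2*dP/rho)
v = sqrt(2*31104/984)
v = sqrt(63.219512)
v = 7.95 m/s


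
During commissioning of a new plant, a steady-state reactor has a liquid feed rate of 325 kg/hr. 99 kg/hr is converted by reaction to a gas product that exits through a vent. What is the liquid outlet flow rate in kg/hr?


Steady-state mass balance on the main outlet: F_out = F_in - F_removed
F_out = 325 - 99
F_out = 226 kg/hr


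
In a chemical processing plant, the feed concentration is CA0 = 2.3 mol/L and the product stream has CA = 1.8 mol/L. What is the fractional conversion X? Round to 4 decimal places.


X = (CA0 - CA) / CA0
X = (2.3 - 1.8) / 2.3
X = 0.5 / 2.3
X = 0.2174


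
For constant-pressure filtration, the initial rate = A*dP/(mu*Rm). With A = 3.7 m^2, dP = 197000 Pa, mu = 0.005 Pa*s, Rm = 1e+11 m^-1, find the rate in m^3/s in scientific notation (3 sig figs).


rate = A * dP / (mu * Rm)
rate = 3.7 * 197000 / (0.005 * 1e+11)
rate = 728900.0 / 5.000e+08
rate = 1.46e-03 m^3/s


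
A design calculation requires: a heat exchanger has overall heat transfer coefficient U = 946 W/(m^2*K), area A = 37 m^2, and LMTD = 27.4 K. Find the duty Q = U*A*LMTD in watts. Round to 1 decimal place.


Q = U * A * LMTD
Q = 946 * 37 * 27.4
Q = 959054.8 W


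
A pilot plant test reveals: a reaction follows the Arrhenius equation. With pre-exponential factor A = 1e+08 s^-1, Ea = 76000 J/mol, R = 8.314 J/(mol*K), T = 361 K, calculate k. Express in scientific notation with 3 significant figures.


k = A * exp(-Ea/(R*T))
k = 1e+08 * exp(-76000 / (8.314 * 361))
k = 1e+08 * exp(-25.321905)
k = 1.01e-03


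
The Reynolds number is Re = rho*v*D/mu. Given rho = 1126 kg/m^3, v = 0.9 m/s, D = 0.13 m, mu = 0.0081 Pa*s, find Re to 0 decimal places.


Re = rho * v * D / mu
Re = 1126 * 0.9 * 0.13 / 0.0081
Re = 131.742 / 0.0081
Re = 16264


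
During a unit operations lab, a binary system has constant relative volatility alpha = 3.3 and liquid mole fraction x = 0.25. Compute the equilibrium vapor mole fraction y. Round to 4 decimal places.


y = alpha*x / (1 + (alpha-1)*x)
y = 3.3*0.25 / (1 + (3.3-1)*0.25)
y = 0.825 / (1 + 0.575)
y = 0.825 / 1.575
y = 0.5238


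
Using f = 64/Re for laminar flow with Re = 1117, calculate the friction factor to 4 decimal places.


f = 64 / Re
f = 64 / 1117
f = 0.0573


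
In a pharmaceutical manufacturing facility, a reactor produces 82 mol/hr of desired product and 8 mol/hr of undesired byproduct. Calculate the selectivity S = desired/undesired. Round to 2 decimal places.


S = desired product rate / undesired product rate
S = 82 / 8
S = 10.25


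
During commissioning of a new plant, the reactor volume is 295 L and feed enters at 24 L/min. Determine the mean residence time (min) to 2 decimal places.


tau = V / v0
tau = 295 / 24
tau = 12.29 min


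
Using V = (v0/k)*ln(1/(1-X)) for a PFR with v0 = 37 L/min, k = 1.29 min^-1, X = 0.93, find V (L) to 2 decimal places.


V = (v0/k) * ln(1/(1-X))
V = (37/1.29) * ln(1/(1-0.93))
V = 28.682171 * ln(14.285714)
V = 28.682171 * 2.65926
V = 76.27 L


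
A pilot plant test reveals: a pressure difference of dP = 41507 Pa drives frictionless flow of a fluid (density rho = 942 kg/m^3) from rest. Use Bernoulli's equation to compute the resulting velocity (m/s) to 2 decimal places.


v = sqrt(2*dP/rho)
v = sqrt(2*41507/942)
v = sqrt(88.125265)
v = 9.39 m/s


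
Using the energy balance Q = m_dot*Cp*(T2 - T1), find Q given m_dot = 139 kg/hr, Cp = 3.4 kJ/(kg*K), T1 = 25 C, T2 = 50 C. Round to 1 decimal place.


Q = m_dot * Cp * (T2 - T1)
Q = 139 * 3.4 * (50 - 25)
Q = 139 * 3.4 * 25
Q = 11815.0 kJ/hr


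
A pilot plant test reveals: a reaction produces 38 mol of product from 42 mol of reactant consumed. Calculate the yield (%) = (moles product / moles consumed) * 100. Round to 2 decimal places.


Yield = (moles product / moles consumed) * 100%
Yield = (38 / 42) * 100
Yield = 0.9048 * 100
Yield = 90.48%


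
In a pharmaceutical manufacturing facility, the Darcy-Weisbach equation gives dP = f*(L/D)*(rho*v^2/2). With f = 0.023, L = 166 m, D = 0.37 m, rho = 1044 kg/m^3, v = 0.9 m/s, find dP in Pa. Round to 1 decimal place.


dP = f * (L/D) * (rho*v^2/2)
dP = 0.023 * (166/0.37) * (1044*0.9^2/2)
L/D = 448.64864865
rho*v^2/2 = 1044*0.81/2 = 422.82
dP = 0.023 * 448.64864865 * 422.82
dP = 4363.0 Pa


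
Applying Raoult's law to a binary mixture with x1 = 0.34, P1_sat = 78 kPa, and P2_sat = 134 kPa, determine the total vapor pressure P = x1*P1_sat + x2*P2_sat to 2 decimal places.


P = x1*P1_sat + x2*P2_sat
x2 = 1 - x1 = 1 - 0.34 = 0.66
P = 0.34*78 + 0.66*134
P = 26.52 + 88.44
P = 114.96 kPa


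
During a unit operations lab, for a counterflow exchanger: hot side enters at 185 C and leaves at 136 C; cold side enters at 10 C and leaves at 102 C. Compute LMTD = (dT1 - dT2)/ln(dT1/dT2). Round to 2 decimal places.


dT1 = Th_in - Tc_out = 185 - 102 = 83
dT2 = Th_out - Tc_in = 136 - 10 = 126
LMTD = (dT1 - dT2) / ln(dT1/dT2)
LMTD = (83 - 126) / ln(83/126)
LMTD = 103.01 K


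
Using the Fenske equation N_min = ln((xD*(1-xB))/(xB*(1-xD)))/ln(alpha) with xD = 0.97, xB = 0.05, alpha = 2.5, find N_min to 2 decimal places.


N_min = ln((xD*(1-xB))/(xB*(1-xD))) / ln(alpha)
Numerator inside ln: 0.9215 / 0.0015 = 614.333333
ln(614.333333) = 6.420538
ln(alpha) = ln(2.5) = 0.916291
N_min = 6.420538 / 0.916291 = 7.01


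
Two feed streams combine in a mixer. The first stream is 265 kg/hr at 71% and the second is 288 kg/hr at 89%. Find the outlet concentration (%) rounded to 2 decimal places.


Mass balance on solute: F1*x1 + F2*x2 = F3*x3
F3 = F1 + F2 = 265 + 288 = 553 kg/hr
x3 = (F1*x1 + F2*x2)/F3
x3 = (265*0.71 + 288*0.89) / 553
x3 = 80.37%


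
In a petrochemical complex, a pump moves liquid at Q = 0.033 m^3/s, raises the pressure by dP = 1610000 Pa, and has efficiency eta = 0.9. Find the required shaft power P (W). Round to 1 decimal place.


P = Q * dP / eta
P = 0.033 * 1610000 / 0.9
P = 53130.0 / 0.9
P = 59033.3 W


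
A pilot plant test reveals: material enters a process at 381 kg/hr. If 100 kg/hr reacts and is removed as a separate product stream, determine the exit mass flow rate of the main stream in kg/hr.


Steady-state mass balance on the main outlet: F_out = F_in - F_removed
F_out = 381 - 100
F_out = 281 kg/hr


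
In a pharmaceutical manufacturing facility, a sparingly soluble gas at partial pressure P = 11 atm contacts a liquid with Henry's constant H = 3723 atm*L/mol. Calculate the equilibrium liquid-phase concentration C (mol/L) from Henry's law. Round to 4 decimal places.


C = P / H
C = 11 / 3723
C = 0.0030 mol/L


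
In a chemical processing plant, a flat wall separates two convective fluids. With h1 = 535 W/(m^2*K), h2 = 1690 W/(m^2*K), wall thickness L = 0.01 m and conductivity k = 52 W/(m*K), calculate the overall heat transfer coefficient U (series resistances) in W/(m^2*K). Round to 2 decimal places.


1/U = 1/h1 + L/k + 1/h2
1/U = 1/535 + 0.01/52 + 1/1690
1/U = 0.0018691589 + 0.0001923077 + 0.000591716
1/U = 0.0026531826
U = 376.91 W/(m^2*K)


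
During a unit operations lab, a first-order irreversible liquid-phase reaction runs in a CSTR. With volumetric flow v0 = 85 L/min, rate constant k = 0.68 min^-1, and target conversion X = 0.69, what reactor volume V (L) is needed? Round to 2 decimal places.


V = v0 * X / (k * (1 - X))
V = 85 * 0.69 / (0.68 * (1 - 0.69))
V = 58.65 / (0.68 * 0.31)
V = 58.65 / 0.2108
V = 278.23 L


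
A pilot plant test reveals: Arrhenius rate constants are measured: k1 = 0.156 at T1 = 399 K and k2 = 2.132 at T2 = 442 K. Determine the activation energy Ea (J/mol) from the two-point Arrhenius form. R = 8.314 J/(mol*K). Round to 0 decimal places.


Ea = R * ln(k2/k1) / (1/T1 - 1/T2)
ln(k2/k1) = ln(2.132/0.156) = 2.6149598
1/T1 - 1/T2 = 1/399 - 1/442 = 0.000243822225
Ea = 8.314 * 2.6149598 / 0.000243822225
Ea = 89167 J/mol


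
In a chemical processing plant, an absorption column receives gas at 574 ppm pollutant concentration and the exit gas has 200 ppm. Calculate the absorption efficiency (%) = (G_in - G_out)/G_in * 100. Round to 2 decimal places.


Efficiency = (G_in - G_out) / G_in * 100%
Efficiency = (574 - 200) / 574 * 100
Efficiency = 374 / 574 * 100
Efficiency = 65.16%


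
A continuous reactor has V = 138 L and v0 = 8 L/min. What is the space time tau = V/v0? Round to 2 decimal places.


tau = V / v0
tau = 138 / 8
tau = 17.25 min


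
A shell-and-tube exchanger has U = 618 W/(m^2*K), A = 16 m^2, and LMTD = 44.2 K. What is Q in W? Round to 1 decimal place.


Q = U * A * LMTD
Q = 618 * 16 * 44.2
Q = 437049.6 W


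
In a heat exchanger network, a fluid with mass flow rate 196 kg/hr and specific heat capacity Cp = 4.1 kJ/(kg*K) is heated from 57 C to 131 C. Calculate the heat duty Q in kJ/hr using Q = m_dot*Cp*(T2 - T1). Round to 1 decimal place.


Q = m_dot * Cp * (T2 - T1)
Q = 196 * 4.1 * (131 - 57)
Q = 196 * 4.1 * 74
Q = 59466.4 kJ/hr


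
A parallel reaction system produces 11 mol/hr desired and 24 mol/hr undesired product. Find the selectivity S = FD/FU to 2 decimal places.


S = desired product rate / undesired product rate
S = 11 / 24
S = 0.46


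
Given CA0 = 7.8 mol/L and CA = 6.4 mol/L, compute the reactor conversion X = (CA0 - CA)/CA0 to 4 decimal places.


X = (CA0 - CA) / CA0
X = (7.8 - 6.4) / 7.8
X = 1.4 / 7.8
X = 0.1795


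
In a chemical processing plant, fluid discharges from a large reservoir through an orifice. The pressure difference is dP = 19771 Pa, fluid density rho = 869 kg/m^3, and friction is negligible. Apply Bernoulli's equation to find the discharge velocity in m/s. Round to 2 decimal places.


v = sqrt(2*dP/rho)
v = sqrt(2*19771/869)
v = sqrt(45.502877)
v = 6.75 m/s


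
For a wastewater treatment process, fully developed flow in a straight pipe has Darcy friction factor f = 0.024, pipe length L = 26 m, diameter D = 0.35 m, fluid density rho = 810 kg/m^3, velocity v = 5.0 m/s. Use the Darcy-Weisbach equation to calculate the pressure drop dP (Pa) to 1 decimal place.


dP = f * (L/D) * (rho*v^2/2)
dP = 0.024 * (26/0.35) * (810*5.0^2/2)
L/D = 74.28571429
rho*v^2/2 = 810*25.0/2 = 10125.0
dP = 0.024 * 74.28571429 * 10125.0
dP = 18051.4 Pa


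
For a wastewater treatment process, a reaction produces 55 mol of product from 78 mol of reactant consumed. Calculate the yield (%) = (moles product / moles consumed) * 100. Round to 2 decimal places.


Yield = (moles product / moles consumed) * 100%
Yield = (55 / 78) * 100
Yield = 0.7051 * 100
Yield = 70.51%


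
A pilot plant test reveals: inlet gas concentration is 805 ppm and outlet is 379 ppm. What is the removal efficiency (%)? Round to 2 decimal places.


Efficiency = (G_in - G_out) / G_in * 100%
Efficiency = (805 - 379) / 805 * 100
Efficiency = 426 / 805 * 100
Efficiency = 52.92%


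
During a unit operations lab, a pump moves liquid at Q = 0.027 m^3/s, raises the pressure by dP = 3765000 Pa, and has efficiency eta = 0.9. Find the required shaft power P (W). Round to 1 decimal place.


P = Q * dP / eta
P = 0.027 * 3765000 / 0.9
P = 101655.0 / 0.9
P = 112950.0 W


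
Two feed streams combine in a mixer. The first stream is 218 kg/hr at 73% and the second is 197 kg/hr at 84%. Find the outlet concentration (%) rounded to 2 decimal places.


Mass balance on solute: F1*x1 + F2*x2 = F3*x3
F3 = F1 + F2 = 218 + 197 = 415 kg/hr
x3 = (F1*x1 + F2*x2)/F3
x3 = (218*0.73 + 197*0.84) / 415
x3 = 78.22%


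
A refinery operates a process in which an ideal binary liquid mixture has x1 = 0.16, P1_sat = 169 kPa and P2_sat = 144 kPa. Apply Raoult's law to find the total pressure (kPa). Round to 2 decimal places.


P = x1*P1_sat + x2*P2_sat
x2 = 1 - x1 = 1 - 0.16 = 0.84
P = 0.16*169 + 0.84*144
P = 27.04 + 120.96
P = 148.00 kPa


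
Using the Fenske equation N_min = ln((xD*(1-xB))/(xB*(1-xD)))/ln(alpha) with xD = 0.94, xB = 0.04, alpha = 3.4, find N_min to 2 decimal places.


N_min = ln((xD*(1-xB))/(xB*(1-xD))) / ln(alpha)
Numerator inside ln: 0.9024 / 0.0024 = 376.0
ln(376.0) = 5.929589
ln(alpha) = ln(3.4) = 1.223775
N_min = 5.929589 / 1.223775 = 4.85


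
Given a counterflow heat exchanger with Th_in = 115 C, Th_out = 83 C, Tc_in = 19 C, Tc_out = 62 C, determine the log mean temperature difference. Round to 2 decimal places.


dT1 = Th_in - Tc_out = 115 - 62 = 53
dT2 = Th_out - Tc_in = 83 - 19 = 64
LMTD = (dT1 - dT2) / ln(dT1/dT2)
LMTD = (53 - 64) / ln(53/64)
LMTD = 58.33 K


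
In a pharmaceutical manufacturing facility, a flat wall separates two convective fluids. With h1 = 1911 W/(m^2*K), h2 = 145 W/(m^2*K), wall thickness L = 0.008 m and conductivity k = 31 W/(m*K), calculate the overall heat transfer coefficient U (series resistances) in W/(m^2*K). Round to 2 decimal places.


1/U = 1/h1 + L/k + 1/h2
1/U = 1/1911 + 0.008/31 + 1/145
1/U = 0.0005232862 + 0.0002580645 + 0.0068965517
1/U = 0.0076779024
U = 130.24 W/(m^2*K)


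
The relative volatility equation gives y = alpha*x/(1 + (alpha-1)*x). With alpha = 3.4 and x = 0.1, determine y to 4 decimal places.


y = alpha*x / (1 + (alpha-1)*x)
y = 3.4*0.1 / (1 + (3.4-1)*0.1)
y = 0.34 / (1 + 0.24)
y = 0.34 / 1.24
y = 0.2742


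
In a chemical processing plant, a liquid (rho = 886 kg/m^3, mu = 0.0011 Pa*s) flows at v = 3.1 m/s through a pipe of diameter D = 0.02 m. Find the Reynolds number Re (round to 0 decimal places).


Re = rho * v * D / mu
Re = 886 * 3.1 * 0.02 / 0.0011
Re = 54.932 / 0.0011
Re = 49938


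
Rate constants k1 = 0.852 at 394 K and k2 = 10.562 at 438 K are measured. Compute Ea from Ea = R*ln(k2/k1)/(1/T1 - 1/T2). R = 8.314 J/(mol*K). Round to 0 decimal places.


Ea = R * ln(k2/k1) / (1/T1 - 1/T2)
ln(k2/k1) = ln(10.562/0.852) = 2.5174314
1/T1 - 1/T2 = 1/394 - 1/438 = 0.000254966043
Ea = 8.314 * 2.5174314 / 0.000254966043
Ea = 82089 J/mol


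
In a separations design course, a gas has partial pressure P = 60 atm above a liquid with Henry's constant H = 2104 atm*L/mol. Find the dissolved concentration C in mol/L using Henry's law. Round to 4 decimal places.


C = P / H
C = 60 / 2104
C = 0.0285 mol/L


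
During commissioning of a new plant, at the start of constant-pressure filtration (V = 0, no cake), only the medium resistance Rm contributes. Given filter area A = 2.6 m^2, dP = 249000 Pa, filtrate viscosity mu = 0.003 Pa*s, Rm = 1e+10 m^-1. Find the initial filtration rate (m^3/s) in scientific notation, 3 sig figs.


rate = A * dP / (mu * Rm)
rate = 2.6 * 249000 / (0.003 * 1e+10)
rate = 647400.0 / 3.000e+07
rate = 2.16e-02 m^3/s


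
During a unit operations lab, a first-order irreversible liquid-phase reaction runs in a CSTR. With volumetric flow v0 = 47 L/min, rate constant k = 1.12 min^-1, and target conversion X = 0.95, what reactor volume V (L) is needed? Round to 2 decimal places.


V = v0 * X / (k * (1 - X))
V = 47 * 0.95 / (1.12 * (1 - 0.95))
V = 44.65 / (1.12 * 0.05)
V = 44.65 / 0.056
V = 797.32 L


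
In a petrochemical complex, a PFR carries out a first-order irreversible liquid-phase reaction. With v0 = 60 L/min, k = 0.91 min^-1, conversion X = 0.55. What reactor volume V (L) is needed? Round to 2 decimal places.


V = (v0/k) * ln(1/(1-X))
V = (60/0.91) * ln(1/(1-0.55))
V = 65.934066 * ln(2.222222)
V = 65.934066 * 0.798508
V = 52.65 L


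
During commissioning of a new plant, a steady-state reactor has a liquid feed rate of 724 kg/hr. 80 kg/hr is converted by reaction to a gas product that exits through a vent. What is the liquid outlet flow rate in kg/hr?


Steady-state mass balance on the main outlet: F_out = F_in - F_removed
F_out = 724 - 80
F_out = 644 kg/hr


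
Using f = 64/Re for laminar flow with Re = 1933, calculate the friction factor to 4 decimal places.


f = 64 / Re
f = 64 / 1933
f = 0.0331


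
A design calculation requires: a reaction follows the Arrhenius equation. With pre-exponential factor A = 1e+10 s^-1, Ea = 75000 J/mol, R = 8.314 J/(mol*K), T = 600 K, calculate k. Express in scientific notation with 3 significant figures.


k = A * exp(-Ea/(R*T))
k = 1e+10 * exp(-75000 / (8.314 * 600))
k = 1e+10 * exp(-15.034881)
k = 2.95e+03


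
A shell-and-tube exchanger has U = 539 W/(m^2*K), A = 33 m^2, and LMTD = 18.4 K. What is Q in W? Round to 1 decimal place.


Q = U * A * LMTD
Q = 539 * 33 * 18.4
Q = 327280.8 W


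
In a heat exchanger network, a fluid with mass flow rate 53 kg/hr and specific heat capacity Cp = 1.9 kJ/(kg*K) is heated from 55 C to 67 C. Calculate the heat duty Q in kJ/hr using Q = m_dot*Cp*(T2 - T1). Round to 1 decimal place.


Q = m_dot * Cp * (T2 - T1)
Q = 53 * 1.9 * (67 - 55)
Q = 53 * 1.9 * 12
Q = 1208.4 kJ/hr


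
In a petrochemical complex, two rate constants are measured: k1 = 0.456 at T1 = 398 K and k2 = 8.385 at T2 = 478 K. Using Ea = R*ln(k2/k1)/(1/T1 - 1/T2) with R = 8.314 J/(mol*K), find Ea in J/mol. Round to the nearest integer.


Ea = R * ln(k2/k1) / (1/T1 - 1/T2)
ln(k2/k1) = ln(8.385/0.456) = 2.9117069
1/T1 - 1/T2 = 1/398 - 1/478 = 0.000420512605
Ea = 8.314 * 2.9117069 / 0.000420512605
Ea = 57568 J/mol


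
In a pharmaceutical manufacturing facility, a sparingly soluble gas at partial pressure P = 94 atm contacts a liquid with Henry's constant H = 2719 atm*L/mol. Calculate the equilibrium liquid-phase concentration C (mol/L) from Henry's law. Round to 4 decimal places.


C = P / H
C = 94 / 2719
C = 0.0346 mol/L


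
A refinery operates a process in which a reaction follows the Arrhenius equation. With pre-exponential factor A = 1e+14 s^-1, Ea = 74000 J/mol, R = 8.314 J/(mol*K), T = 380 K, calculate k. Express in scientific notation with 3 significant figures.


k = A * exp(-Ea/(R*T))
k = 1e+14 * exp(-74000 / (8.314 * 380))
k = 1e+14 * exp(-23.422762)
k = 6.72e+03


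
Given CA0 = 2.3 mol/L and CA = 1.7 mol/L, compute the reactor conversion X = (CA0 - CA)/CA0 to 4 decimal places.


X = (CA0 - CA) / CA0
X = (2.3 - 1.7) / 2.3
X = 0.6 / 2.3
X = 0.2609


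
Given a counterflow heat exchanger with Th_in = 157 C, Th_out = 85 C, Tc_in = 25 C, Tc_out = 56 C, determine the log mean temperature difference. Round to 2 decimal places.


dT1 = Th_in - Tc_out = 157 - 56 = 101
dT2 = Th_out - Tc_in = 85 - 25 = 60
LMTD = (dT1 - dT2) / ln(dT1/dT2)
LMTD = (101 - 60) / ln(101/60)
LMTD = 78.73 K


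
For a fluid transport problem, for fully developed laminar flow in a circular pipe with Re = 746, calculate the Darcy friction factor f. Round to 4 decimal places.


f = 64 / Re
f = 64 / 746
f = 0.0858


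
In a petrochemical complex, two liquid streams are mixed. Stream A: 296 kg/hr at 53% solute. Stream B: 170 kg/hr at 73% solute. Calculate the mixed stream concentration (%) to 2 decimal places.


Mass balance on solute: F1*x1 + F2*x2 = F3*x3
F3 = F1 + F2 = 296 + 170 = 466 kg/hr
x3 = (F1*x1 + F2*x2)/F3
x3 = (296*0.53 + 170*0.73) / 466
x3 = 60.30%


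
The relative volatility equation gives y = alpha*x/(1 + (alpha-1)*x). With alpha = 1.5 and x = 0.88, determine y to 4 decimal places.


y = alpha*x / (1 + (alpha-1)*x)
y = 1.5*0.88 / (1 + (1.5-1)*0.88)
y = 1.32 / (1 + 0.44)
y = 1.32 / 1.44
y = 0.9167


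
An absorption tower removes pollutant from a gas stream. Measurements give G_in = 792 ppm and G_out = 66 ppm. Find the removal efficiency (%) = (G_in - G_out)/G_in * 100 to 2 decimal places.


Efficiency = (G_in - G_out) / G_in * 100%
Efficiency = (792 - 66) / 792 * 100
Efficiency = 726 / 792 * 100
Efficiency = 91.67%


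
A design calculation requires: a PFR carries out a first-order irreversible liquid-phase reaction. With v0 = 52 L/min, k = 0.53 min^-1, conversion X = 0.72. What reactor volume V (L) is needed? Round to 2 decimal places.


V = (v0/k) * ln(1/(1-X))
V = (52/0.53) * ln(1/(1-0.72))
V = 98.113208 * ln(3.571429)
V = 98.113208 * 1.272966
V = 124.89 L


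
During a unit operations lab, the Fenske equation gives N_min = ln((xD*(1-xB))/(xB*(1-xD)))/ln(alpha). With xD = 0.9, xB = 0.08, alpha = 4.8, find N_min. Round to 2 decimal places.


N_min = ln((xD*(1-xB))/(xB*(1-xD))) / ln(alpha)
Numerator inside ln: 0.828 / 0.008 = 103.5
ln(103.5) = 4.639572
ln(alpha) = ln(4.8) = 1.568616
N_min = 4.639572 / 1.568616 = 2.96


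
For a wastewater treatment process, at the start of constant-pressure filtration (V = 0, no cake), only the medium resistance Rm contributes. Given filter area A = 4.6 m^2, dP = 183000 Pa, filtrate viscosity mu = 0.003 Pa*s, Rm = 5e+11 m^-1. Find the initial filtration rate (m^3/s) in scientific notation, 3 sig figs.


rate = A * dP / (mu * Rm)
rate = 4.6 * 183000 / (0.003 * 5e+11)
rate = 841800.0 / 1.500e+09
rate = 5.61e-04 m^3/s


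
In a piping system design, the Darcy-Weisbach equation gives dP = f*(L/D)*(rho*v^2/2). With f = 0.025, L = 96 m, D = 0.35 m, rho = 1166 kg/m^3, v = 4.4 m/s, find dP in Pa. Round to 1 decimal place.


dP = f * (L/D) * (rho*v^2/2)
dP = 0.025 * (96/0.35) * (1166*4.4^2/2)
L/D = 274.28571429
rho*v^2/2 = 1166*19.36/2 = 11286.88
dP = 0.025 * 274.28571429 * 11286.88
dP = 77395.7 Pa


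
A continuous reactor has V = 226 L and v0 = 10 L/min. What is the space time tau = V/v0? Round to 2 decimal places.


tau = V / v0
tau = 226 / 10
tau = 22.60 min


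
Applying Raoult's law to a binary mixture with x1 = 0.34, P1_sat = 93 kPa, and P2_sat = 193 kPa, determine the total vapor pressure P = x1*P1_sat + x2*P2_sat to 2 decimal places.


P = x1*P1_sat + x2*P2_sat
x2 = 1 - x1 = 1 - 0.34 = 0.66
P = 0.34*93 + 0.66*193
P = 31.62 + 127.38
P = 159.00 kPa


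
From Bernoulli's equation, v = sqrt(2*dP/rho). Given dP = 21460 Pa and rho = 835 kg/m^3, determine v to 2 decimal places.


v = sqrt(2*dP/rho)
v = sqrt(2*21460/835)
v = sqrt(51.401198)
v = 7.17 m/s


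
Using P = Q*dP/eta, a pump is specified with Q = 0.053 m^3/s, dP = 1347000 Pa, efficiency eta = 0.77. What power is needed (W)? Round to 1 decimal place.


P = Q * dP / eta
P = 0.053 * 1347000 / 0.77
P = 71391.0 / 0.77
P = 92715.6 W


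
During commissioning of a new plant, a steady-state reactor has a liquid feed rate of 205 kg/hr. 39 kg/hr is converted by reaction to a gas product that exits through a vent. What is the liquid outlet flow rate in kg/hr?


Steady-state mass balance on the main outlet: F_out = F_in - F_removed
F_out = 205 - 39
F_out = 166 kg/hr


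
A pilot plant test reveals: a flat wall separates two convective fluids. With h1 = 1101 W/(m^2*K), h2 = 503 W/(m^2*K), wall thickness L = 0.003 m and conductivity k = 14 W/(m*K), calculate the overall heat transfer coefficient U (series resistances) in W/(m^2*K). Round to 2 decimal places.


1/U = 1/h1 + L/k + 1/h2
1/U = 1/1101 + 0.003/14 + 1/503
1/U = 0.0009082652 + 0.0002142857 + 0.0019880716
1/U = 0.0031106225
U = 321.48 W/(m^2*K)


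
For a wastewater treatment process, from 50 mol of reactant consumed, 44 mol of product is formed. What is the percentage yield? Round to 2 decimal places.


Yield = (moles product / moles consumed) * 100%
Yield = (44 / 50) * 100
Yield = 0.88 * 100
Yield = 88.00%


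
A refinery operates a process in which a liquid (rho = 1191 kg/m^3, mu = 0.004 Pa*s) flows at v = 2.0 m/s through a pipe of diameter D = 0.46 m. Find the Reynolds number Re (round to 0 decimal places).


Re = rho * v * D / mu
Re = 1191 * 2.0 * 0.46 / 0.004
Re = 1095.72 / 0.004
Re = 273930


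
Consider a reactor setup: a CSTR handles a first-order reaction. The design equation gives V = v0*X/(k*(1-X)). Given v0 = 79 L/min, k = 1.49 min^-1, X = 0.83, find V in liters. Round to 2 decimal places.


V = v0 * X / (k * (1 - X))
V = 79 * 0.83 / (1.49 * (1 - 0.83))
V = 65.57 / (1.49 * 0.17)
V = 65.57 / 0.2533
V = 258.86 L


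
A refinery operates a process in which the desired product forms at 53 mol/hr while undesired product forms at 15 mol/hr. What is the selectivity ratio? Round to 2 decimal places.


S = desired product rate / undesired product rate
S = 53 / 15
S = 3.53


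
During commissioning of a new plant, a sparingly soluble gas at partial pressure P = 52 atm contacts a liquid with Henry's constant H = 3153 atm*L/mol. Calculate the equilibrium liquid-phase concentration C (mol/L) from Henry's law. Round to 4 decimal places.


C = P / H
C = 52 / 3153
C = 0.0165 mol/L


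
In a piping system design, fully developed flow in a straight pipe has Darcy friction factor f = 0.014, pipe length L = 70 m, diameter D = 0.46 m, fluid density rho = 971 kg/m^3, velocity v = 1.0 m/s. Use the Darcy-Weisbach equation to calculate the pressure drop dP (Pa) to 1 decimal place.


dP = f * (L/D) * (rho*v^2/2)
dP = 0.014 * (70/0.46) * (971*1.0^2/2)
L/D = 152.17391304
rho*v^2/2 = 971*1.0/2 = 485.5
dP = 0.014 * 152.17391304 * 485.5
dP = 1034.3 Pa


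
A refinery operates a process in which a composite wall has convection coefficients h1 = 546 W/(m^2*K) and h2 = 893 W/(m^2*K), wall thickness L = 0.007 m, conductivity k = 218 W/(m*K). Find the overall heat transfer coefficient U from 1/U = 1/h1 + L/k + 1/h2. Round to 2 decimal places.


1/U = 1/h1 + L/k + 1/h2
1/U = 1/546 + 0.007/218 + 1/893
1/U = 0.0018315018 + 3.21101e-05 + 0.0011198208
1/U = 0.0029834327
U = 335.18 W/(m^2*K)


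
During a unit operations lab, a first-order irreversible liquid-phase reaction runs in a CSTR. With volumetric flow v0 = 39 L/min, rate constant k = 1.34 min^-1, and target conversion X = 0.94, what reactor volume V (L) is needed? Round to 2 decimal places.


V = v0 * X / (k * (1 - X))
V = 39 * 0.94 / (1.34 * (1 - 0.94))
V = 36.66 / (1.34 * 0.06)
V = 36.66 / 0.0804
V = 455.97 L


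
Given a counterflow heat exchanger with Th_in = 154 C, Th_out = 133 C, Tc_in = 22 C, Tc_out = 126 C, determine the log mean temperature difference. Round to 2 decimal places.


dT1 = Th_in - Tc_out = 154 - 126 = 28
dT2 = Th_out - Tc_in = 133 - 22 = 111
LMTD = (dT1 - dT2) / ln(dT1/dT2)
LMTD = (28 - 111) / ln(28/111)
LMTD = 60.26 K


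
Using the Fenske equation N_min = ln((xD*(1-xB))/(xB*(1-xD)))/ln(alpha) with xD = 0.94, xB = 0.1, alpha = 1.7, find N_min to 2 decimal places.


N_min = ln((xD*(1-xB))/(xB*(1-xD))) / ln(alpha)
Numerator inside ln: 0.846 / 0.006 = 141.0
ln(141.0) = 4.94876
ln(alpha) = ln(1.7) = 0.530628
N_min = 4.94876 / 0.530628 = 9.33
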